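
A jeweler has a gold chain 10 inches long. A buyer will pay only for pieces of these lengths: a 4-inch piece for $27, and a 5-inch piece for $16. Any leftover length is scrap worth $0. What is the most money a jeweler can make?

Consider every possible first cut. f[k] is the best of p[i]+f[k−i] over all sellable i≤k.
f[1] = 0
f[2] = 0
f[3] = 0
f[4] = 27
f[5] = 27
f[6] = 27
f[7] = 27
f[8] = 54  (first piece 4, then f[4]=27)
f[9] = 54
f[10] = 54
One optimal cutting: pieces 4 + 4 with 2 inches of scrap → $54.

54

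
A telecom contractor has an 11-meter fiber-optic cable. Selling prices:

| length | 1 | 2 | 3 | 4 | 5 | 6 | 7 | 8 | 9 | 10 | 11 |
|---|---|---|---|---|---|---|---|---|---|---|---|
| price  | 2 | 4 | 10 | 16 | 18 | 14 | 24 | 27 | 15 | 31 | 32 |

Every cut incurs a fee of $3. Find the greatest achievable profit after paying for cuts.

Consider every possible first cut. net[k] is the best of p[i]+net[k−i] over all sellable i≤k, charging 3 whenever i<k.
net[1] = 2
net[2] = 4
net[3] = 10
net[4] = 16
net[5] = 18
net[6] = 17  (first piece 1, then net[5]=18)
net[7] = 24
net[8] = 29  (first piece 4, then net[4]=16)
net[9] = 31  (first piece 4, then net[5]=18)
net[10] = 33  (first piece 5, then net[5]=18)
net[11] = 37  (first piece 4, then net[7]=24)
One optimal plan: pieces 7 + 4 (1 cut) → $40 − $3 = $37.

37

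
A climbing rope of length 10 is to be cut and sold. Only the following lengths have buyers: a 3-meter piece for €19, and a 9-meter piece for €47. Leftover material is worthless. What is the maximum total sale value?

57

Let best[k] be the best obtainable value from length k. For each k, try every first piece i and keep the best of price[i] + best[k−i].
best[1] = 0
best[2] = 0
best[3] = 19
best[4] = 19
best[5] = 19
best[6] = 38  (first piece 3, then best[3]=19)
best[7] = 38
best[8] = 38
best[9] = max(19+38, 47+0) = 57
best[10] = max(19+38, 47+0) = 57
One optimal cutting: pieces 3 + 3 + 3 with 1 meter of scrap → €57.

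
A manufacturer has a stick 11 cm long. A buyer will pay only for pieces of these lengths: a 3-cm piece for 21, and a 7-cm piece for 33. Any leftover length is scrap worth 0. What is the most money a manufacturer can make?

63

Let best[k] be the best obtainable value from length k. For each k, try every first piece i and keep the best of price[i] + best[k−i].
best[1] = 0
best[2] = 0
best[3] = 21
best[4] = 21
best[5] = 21
best[6] = 42  (first piece 3, then best[3]=21)
best[7] = 42
best[8] = 42
best[9] = 63  (first piece 3, then best[6]=42)
best[10] = 63
best[11] = 63
One optimal cutting: pieces 3 + 3 + 3 with 2 cm of scrap → 63.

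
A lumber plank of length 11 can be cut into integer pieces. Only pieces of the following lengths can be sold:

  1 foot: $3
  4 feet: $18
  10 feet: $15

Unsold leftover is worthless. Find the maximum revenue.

45

Build r[k] bottom-up: r[k] = max over allowed piece i of (p[i] + r[k−i]).
r[1] = 3
r[2] = 6  (first piece 1, then r[1]=3)
r[3] = 9  (first piece 1, then r[2]=6)
r[4] = max(3+9, 18+0) = 18
r[5] = max(3+18, 18+3) = 21
r[6] = max(3+21, 18+6) = 24
r[7] = max(3+24, 18+9) = 27
r[8] = max(3+27, 18+18) = 36
r[9] = max(3+36, 18+21) = 39
r[10] = max(3+39, 18+24, 15+0) = 42
r[11] = max(3+42, 18+27, 15+3) = 45
One optimal cutting: 4 + 4 + 1 + 1 + 1 → $45.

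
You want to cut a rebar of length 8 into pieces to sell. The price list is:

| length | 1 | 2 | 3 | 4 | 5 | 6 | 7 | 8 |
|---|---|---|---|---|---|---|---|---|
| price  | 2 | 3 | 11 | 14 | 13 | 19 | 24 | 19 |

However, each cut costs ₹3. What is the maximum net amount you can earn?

Consider every possible first cut. net[k] is the best of p[i]+net[k−i] over all sellable i≤k, charging 3 whenever i<k.
net[1] = 2
net[2] = 3
net[3] = 11
net[4] = 14
net[5] = 13  (first piece 1, then net[4]=14)
net[6] = 19  (first piece 3, then net[3]=11)
net[7] = 24
net[8] = 25  (first piece 4, then net[4]=14)
One optimal plan: pieces 4 + 4 (1 cut) → ₹28 − ₹3 = ₹25.

25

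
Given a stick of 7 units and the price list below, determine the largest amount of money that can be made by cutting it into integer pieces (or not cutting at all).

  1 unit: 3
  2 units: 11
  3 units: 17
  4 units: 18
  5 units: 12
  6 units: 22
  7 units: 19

Let best[k] be the best obtainable value from length k. For each k, try every first piece i and keep the best of price[i] + best[k−i].
best[1] = 3
best[2] = max(3+3, 11+0) = 11
best[3] = max(3+11, 11+3, 17+0) = 17
best[4] = max(3+17, 11+11, 17+3, 18+0) = 22
best[5] = max(3+22, 11+17, 17+11, 18+3, 12+0) = 28
best[6] = max(3+28, 11+22, 17+17, 18+11, 12+3, 22+0) = 34
best[7] = max(3+34, 11+28, 17+22, …, 22+3, 19+0) = 39
One optimal cutting: 3 + 2 + 2 → 17 + 11 + 11 = 39.

39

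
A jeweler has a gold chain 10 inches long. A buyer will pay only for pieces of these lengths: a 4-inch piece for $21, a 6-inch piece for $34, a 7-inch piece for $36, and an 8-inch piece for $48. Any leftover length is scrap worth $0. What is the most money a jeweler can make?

Build f[k] bottom-up: f[k] = max over allowed piece i of (p[i] + f[k−i]).
f[1] = 0
f[2] = 0
f[3] = 0
f[4] = 21
f[5] = 21
f[6] = 34
f[7] = 36
f[8] = 48
f[9] = 48
f[10] = 55  (first piece 4, then f[6]=34)
One optimal cutting: 6 + 4 → $55.

55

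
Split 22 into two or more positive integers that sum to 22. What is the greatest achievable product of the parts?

Let P[k] be the best product for length k (with at least one cut). For each first piece i, the rest contributes max(k−i, P[k−i]).
P[2] = 1*max(1,0) = 1*1 = 1
P[3] = 1*max(2,1) = 1*2 = 2
P[4] = 2*max(2,1) = 2*2 = 4
P[5] = 2*max(3,2) = 2*3 = 6
P[6] = 3*max(3,2) = 3*3 = 9
P[7] = 2*max(5,6) = 2*6 = 12
P[8] = 2*max(6,9) = 2*9 = 18
P[9] = 3*max(6,9) = 3*9 = 27
P[10] = 2*max(8,18) = 2*18 = 36
P[11] = 2*max(9,27) = 2*27 = 54
P[12] = 3*max(9,27) = 3*27 = 81
P[13] = 2*max(11,54) = 2*54 = 108
P[14] = 2*max(12,81) = 2*81 = 162
P[15] = 3*max(12,81) = 3*81 = 243
P[16] = 2*max(14,162) = 2*162 = 324
P[17] = 2*max(15,243) = 2*243 = 486
P[18] = 3*max(15,243) = 3*243 = 729
P[19] = 2*max(17,486) = 2*486 = 972
P[20] = 2*max(18,729) = 2*729 = 1458
P[21] = 3*max(18,729) = 3*729 = 2187
P[22] = 2*max(20,1458) = 2*1458 = 2916
One optimal split: 3 + 3 + 3 + 3 + 3 + 3 + 2 + 2; product 3*3*3*3*3*3*2*2 = 2916.

2916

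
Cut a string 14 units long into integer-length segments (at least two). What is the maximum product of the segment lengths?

162

Fill P[k] for k=2..14: at each k try every first piece i and multiply by the better of (k−i) uncut or P[k−i].
P[2] = 1*max(1,0) = 1*1 = 1
P[3] = 1*max(2,1) = 1*2 = 2
P[4] = 2*max(2,1) = 2*2 = 4
P[5] = 2*max(3,2) = 2*3 = 6
P[6] = 3*max(3,2) = 3*3 = 9
P[7] = 2*max(5,6) = 2*6 = 12
P[8] = 2*max(6,9) = 2*9 = 18
P[9] = 3*max(6,9) = 3*9 = 27
P[10] = 2*max(8,18) = 2*18 = 36
P[11] = 2*max(9,27) = 2*27 = 54
P[12] = 3*max(9,27) = 3*27 = 81
P[13] = 2*max(11,54) = 2*54 = 108
P[14] = 2*max(12,81) = 2*81 = 162
One optimal split: 3 + 3 + 3 + 3 + 2; product 3*3*3*3*2 = 162.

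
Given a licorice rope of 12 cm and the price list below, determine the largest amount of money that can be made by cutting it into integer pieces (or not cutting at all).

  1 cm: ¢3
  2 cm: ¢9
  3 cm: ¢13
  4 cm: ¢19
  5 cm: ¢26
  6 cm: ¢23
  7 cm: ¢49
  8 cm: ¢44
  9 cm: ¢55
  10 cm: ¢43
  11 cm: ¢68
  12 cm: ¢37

Consider every possible first cut. r[k] is the best of p[i]+r[k−i] over all sellable i≤k.
r[1] = 3
r[2] = 9
r[3] = 13
r[4] = 19
r[5] = 26
r[6] = 29  (first piece 1, then r[5]=26)
r[7] = 49
r[8] = 52  (first piece 1, then r[7]=49)
r[9] = 58  (first piece 2, then r[7]=49)
r[10] = 62  (first piece 3, then r[7]=49)
r[11] = 68  (first piece 4, then r[7]=49)
r[12] = 75  (first piece 5, then r[7]=49)
One optimal cutting: 7 + 5 → ¢49 + ¢26 = ¢75.

75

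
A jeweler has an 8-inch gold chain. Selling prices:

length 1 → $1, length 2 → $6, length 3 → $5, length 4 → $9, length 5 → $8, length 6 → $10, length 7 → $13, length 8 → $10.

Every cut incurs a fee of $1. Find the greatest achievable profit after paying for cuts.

21

Let r[k] be the best obtainable value from length k. For each k, try every first piece i and keep the best of price[i] + r[k−i] minus the 1 cut fee when i<k.
r[1] = 1
r[2] = 6
r[3] = 6  (first piece 1, then r[2]=6)
r[4] = 11  (first piece 2, then r[2]=6)
r[5] = 11  (first piece 1, then r[4]=11)
r[6] = 16  (first piece 2, then r[4]=11)
r[7] = 16  (first piece 1, then r[6]=16)
r[8] = 21  (first piece 2, then r[6]=16)
One optimal plan: pieces 2 + 2 + 2 + 2 (3 cuts) → $24 − $3 = $21.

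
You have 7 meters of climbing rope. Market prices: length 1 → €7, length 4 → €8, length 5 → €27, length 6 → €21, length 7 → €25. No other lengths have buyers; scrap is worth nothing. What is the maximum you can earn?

49

Let r[k] be the best obtainable value from length k. For each k, try every first piece i and keep the best of price[i] + r[k−i].
r[1] = 7
r[2] = 14  (first piece 1, then r[1]=7)
r[3] = 21  (first piece 1, then r[2]=14)
r[4] = 28  (first piece 1, then r[3]=21)
r[5] = 35  (first piece 1, then r[4]=28)
r[6] = 42  (first piece 1, then r[5]=35)
r[7] = 49  (first piece 1, then r[6]=42)
One optimal cutting: 1 + 1 + 1 + 1 + 1 + 1 + 1 → €49.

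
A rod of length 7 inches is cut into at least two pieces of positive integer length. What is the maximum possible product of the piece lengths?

Define prod[k] = max over 1≤i<k of i · max(k−i, prod[k−i]); the inner max lets the remainder stay uncut if that's better.
prod[2] = 1·max(1,0) = 1·1 = 1
prod[3] = max(1·2, 2·1) = 2
prod[4] = max(1·3, 2·2, 3·1) = 4
prod[5] = max(1·4, 2·3, 3·2, 4·1) = 6
prod[6] = max(1·6, 2·4, 3·3, 4·2, 5·1) = 9
prod[7] = max(1·9, 2·6, 3·4, 4·3, 5·2, 6·1) = 12
One optimal split: 3 + 2 + 2; product 3·2·2 = 12.

12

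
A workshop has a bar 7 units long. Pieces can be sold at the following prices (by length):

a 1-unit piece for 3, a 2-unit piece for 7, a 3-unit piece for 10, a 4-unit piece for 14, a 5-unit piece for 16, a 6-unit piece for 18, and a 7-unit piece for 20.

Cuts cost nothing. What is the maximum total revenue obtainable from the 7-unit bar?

Consider every possible first cut. r[k] is the best of p[i]+r[k−i] over all sellable i≤k.
r[1] = 3
r[2] = max(3+3, 7+0) = 7
r[3] = max(3+7, 7+3, 10+0) = 10
r[4] = max(3+10, 7+7, 10+3, 14+0) = 14
r[5] = max(3+14, 7+10, 10+7, 14+3, 16+0) = 17
r[6] = max(3+17, 7+14, 10+10, 14+7, 16+3, 18+0) = 21
r[7] = max(3+21, 7+17, 10+14, …, 18+3, 20+0) = 24
One optimal cutting: 2 + 2 + 2 + 1 → 7 + 7 + 7 + 3 = 24.

24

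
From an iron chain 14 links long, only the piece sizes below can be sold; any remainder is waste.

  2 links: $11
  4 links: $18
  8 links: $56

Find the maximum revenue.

89

Let r[k] be the best obtainable value from length k. For each k, try every first piece i and keep the best of price[i] + r[k−i].
r[1] = 0
r[2] = 11
r[3] = 11
r[4] = max(11+11, 18+0) = 22
r[5] = max(11+11, 18+0) = 22
r[6] = max(11+22, 18+11) = 33
r[7] = max(11+22, 18+11) = 33
r[8] = max(11+33, 18+22, 56+0) = 56
r[9] = max(11+33, 18+22, 56+0) = 56
r[10] = max(11+56, 18+33, 56+11) = 67
r[11] = max(11+56, 18+33, 56+11) = 67
r[12] = max(11+67, 18+56, 56+22) = 78
r[13] = max(11+67, 18+56, 56+22) = 78
r[14] = max(11+78, 18+67, 56+33) = 89
One optimal cutting: 8 + 2 + 2 + 2 → $89.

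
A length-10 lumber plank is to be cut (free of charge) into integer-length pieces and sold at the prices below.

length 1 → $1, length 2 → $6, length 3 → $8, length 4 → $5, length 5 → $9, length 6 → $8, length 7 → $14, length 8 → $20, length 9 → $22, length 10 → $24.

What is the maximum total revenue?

Build best[k] bottom-up: best[k] = max over allowed piece i of (p[i] + best[k−i]).
best[1] = 1
best[2] = 6
best[3] = 8
best[4] = 12  (first piece 2, then best[2]=6)
best[5] = 14  (first piece 2, then best[3]=8)
best[6] = 18  (first piece 2, then best[4]=12)
best[7] = 20  (first piece 2, then best[5]=14)
best[8] = 24  (first piece 2, then best[6]=18)
best[9] = 26  (first piece 2, then best[7]=20)
best[10] = 30  (first piece 2, then best[8]=24)
One optimal cutting: 2 + 2 + 2 + 2 + 2 → $6 + $6 + $6 + $6 + $6 = $30.

30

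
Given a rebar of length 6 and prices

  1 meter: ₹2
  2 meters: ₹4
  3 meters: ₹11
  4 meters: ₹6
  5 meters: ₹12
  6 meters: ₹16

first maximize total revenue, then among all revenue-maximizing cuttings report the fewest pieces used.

2

Consider every possible first cut. r[k] is the best of p[i]+r[k−i] over all sellable i≤k.
r[1] = 2
r[2] = max(2+2, 4+0) = 4
r[3] = max(2+4, 4+2, 11+0) = 11
r[4] = max(2+11, 4+4, 11+2, 6+0) = 13
r[5] = max(2+13, 4+11, 11+4, 6+2, 12+0) = 15
r[6] = max(2+15, 4+13, 11+11, 6+4, 12+2, 16+0) = 22
Maximum revenue is ₹22.
Now minimize piece count subject to staying optimal: for each k, pieces[k] = 1 + min over i with p[i]+r[k−i]=r[k] of pieces[k−i].
pieces[3] = 1
pieces[4] = 2
pieces[5] = 2
pieces[6] = 2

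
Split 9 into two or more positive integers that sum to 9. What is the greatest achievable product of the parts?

27

Fill g[k] for k=2..9: at each k try every first piece i and multiply by the better of (k−i) uncut or g[k−i].
g[2] = 1·max(1,0) = 1·1 = 1
g[3] = max(1·2, 2·1) = 2
g[4] = max(1·3, 2·2, 3·1) = 4
g[5] = max(1·4, 2·3, 3·2, 4·1) = 6
g[6] = max(1·6, 2·4, 3·3, 4·2, 5·1) = 9
g[7] = max(1·9, 2·6, 3·4, 4·3, 5·2, 6·1) = 12
g[8] = max(1·12, 2·9, 3·6, …, 6·2, 7·1) = 18
g[9] = max(1·18, 2·12, 3·9, …, 7·2, 8·1) = 27
One optimal split: 3 + 3 + 3; product 3·3·3 = 27.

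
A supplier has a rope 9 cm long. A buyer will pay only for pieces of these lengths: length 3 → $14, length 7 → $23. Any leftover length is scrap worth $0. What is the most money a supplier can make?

42

Build best[k] bottom-up: best[k] = max over allowed piece i of (p[i] + best[k−i]).
best[1] = 0
best[2] = 0
best[3] = 14
best[4] = 14
best[5] = 14
best[6] = 28  (first piece 3, then best[3]=14)
best[7] = 28
best[8] = 28
best[9] = 42  (first piece 3, then best[6]=28)
One optimal cutting: 3 + 3 + 3 → $42.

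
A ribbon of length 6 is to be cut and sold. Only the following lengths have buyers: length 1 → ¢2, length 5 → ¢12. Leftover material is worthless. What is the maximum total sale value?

Let best[k] be the best obtainable value from length k. For each k, try every first piece i and keep the best of price[i] + best[k−i].
best[1] = 2
best[2] = 4  (first piece 1, then best[1]=2)
best[3] = 6  (first piece 1, then best[2]=4)
best[4] = 8  (first piece 1, then best[3]=6)
best[5] = 12
best[6] = 14  (first piece 1, then best[5]=12)
One optimal cutting: 5 + 1 → ¢14.

14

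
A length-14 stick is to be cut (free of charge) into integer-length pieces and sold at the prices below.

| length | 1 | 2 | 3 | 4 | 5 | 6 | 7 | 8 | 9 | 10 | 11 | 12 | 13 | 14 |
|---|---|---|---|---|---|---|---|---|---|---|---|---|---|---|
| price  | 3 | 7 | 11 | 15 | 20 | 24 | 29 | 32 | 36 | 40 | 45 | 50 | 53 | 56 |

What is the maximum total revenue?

Let best[k] be the best obtainable value from length k. For each k, try every first piece i and keep the best of price[i] + best[k−i].
best[1] = 3
best[2] = max(3+3, 7+0) = 7
best[3] = max(3+7, 7+3, 11+0) = 11
best[4] = max(3+11, 7+7, 11+3, 15+0) = 15
best[5] = max(3+15, 7+11, 11+7, 15+3, 20+0) = 20
best[6] = max(3+20, 7+15, 11+11, 15+7, 20+3, 24+0) = 24
best[7] = max(3+24, 7+20, 11+15, …, 24+3, 29+0) = 29
best[8] = max(3+29, 7+24, 11+20, …, 29+3, 32+0) = 32
best[9] = max(3+32, 7+29, 11+24, …, 32+3, 36+0) = 36
best[10] = max(3+36, 7+32, 11+29, …, 36+3, 40+0) = 40
best[11] = max(3+40, 7+36, 11+32, …, 40+3, 45+0) = 45
best[12] = max(3+45, 7+40, 11+36, …, 45+3, 50+0) = 50
best[13] = max(3+50, 7+45, 11+40, …, 50+3, 53+0) = 53
best[14] = max(3+53, 7+50, 11+45, …, 53+3, 56+0) = 58
One optimal cutting: 7 + 7 → $29 + $29 = $58.

58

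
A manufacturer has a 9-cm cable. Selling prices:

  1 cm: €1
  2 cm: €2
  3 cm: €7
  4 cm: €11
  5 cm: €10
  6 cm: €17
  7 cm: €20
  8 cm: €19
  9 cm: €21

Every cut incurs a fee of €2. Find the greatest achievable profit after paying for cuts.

Build v[k] bottom-up: v[k] = max over allowed piece i of (p[i] + v[k−i]) − 2 per cut.
v[1] = 1
v[2] = 2
v[3] = 7
v[4] = 11
v[5] = 10  (first piece 1, then v[4]=11)
v[6] = 17
v[7] = 20
v[8] = 20  (first piece 4, then v[4]=11)
v[9] = 22  (first piece 3, then v[6]=17)
One optimal plan: pieces 6 + 3 (1 cut) → €24 − €2 = €22.

22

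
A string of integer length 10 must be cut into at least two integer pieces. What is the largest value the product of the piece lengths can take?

Fill f[k] for k=2..10: at each k try every first piece i and multiply by the better of (k−i) uncut or f[k−i].
f[2] = 1*max(1,0) = 1*1 = 1
f[3] = max(1*2, 2*1) = 2
f[4] = max(1*3, 2*2, 3*1) = 4
f[5] = max(1*4, 2*3, 3*2, 4*1) = 6
f[6] = max(1*6, 2*4, 3*3, 4*2, 5*1) = 9
f[7] = max(1*9, 2*6, 3*4, 4*3, 5*2, 6*1) = 12
f[8] = max(1*12, 2*9, 3*6, …, 6*2, 7*1) = 18
f[9] = max(1*18, 2*12, 3*9, …, 7*2, 8*1) = 27
f[10] = max(1*27, 2*18, 3*12, …, 8*2, 9*1) = 36
One optimal split: 3 + 3 + 2 + 2; product 3*3*2*2 = 36.

36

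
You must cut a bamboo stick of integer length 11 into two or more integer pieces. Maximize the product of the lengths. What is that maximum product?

54

Fill m[k] for k=2..11: at each k try every first piece i and multiply by the better of (k−i) uncut or m[k−i].
m[2] = 1*max(1,0) = 1*1 = 1
m[3] = max(1*2, 2*1) = 2
m[4] = max(1*3, 2*2, 3*1) = 4
m[5] = max(1*4, 2*3, 3*2, 4*1) = 6
m[6] = max(1*6, 2*4, 3*3, 4*2, 5*1) = 9
m[7] = max(1*9, 2*6, 3*4, 4*3, 5*2, 6*1) = 12
m[8] = max(1*12, 2*9, 3*6, …, 6*2, 7*1) = 18
m[9] = max(1*18, 2*12, 3*9, …, 7*2, 8*1) = 27
m[10] = max(1*27, 2*18, 3*12, …, 8*2, 9*1) = 36
m[11] = max(1*36, 2*27, 3*18, …, 9*2, 10*1) = 54
One optimal split: 3 + 3 + 3 + 2; product 3*3*3*2 = 54.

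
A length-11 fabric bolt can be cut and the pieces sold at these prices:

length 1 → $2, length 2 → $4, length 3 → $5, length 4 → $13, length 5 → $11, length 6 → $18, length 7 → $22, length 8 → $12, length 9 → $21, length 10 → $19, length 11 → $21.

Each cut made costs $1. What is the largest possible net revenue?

Consider every possible first cut. r[k] is the best of p[i]+r[k−i] over all sellable i≤k, charging 1 whenever i<k.
r[1] = 2
r[2] = max(2+2-1, 4+0) = 4
r[3] = max(2+4-1, 4+2-1, 5+0) = 5
r[4] = max(2+5-1, 4+4-1, 5+2-1, 13+0) = 13
r[5] = max(2+13-1, 4+5-1, 5+4-1, 13+2-1, 11+0) = 14
r[6] = max(2+14-1, 4+13-1, 5+5-1, 13+4-1, 11+2-1, 18+0) = 18
r[7] = max(2+18-1, 4+14-1, 5+13-1, …, 18+2-1, 22+0) = 22
r[8] = max(2+22-1, 4+18-1, 5+14-1, …, 22+2-1, 12+0) = 25
r[9] = max(2+25-1, 4+22-1, 5+18-1, …, 12+2-1, 21+0) = 26
r[10] = max(2+26-1, 4+25-1, 5+22-1, …, 21+2-1, 19+0) = 30
r[11] = max(2+30-1, 4+26-1, 5+25-1, …, 19+2-1, 21+0) = 34
One optimal plan: pieces 7 + 4 (1 cut) → $35 − $1 = $34.

34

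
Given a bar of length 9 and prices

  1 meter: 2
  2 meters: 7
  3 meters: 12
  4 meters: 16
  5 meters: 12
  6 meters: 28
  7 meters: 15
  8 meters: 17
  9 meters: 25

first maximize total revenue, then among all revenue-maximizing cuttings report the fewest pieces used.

2

Consider every possible first cut. r[k] is the best of p[i]+r[k−i] over all sellable i≤k.
r[1] = 2
r[2] = max(2+2, 7+0) = 7
r[3] = max(2+7, 7+2, 12+0) = 12
r[4] = max(2+12, 7+7, 12+2, 16+0) = 16
r[5] = max(2+16, 7+12, 12+7, 16+2, 12+0) = 19
r[6] = max(2+19, 7+16, 12+12, 16+7, 12+2, 28+0) = 28
r[7] = max(2+28, 7+19, 12+16, …, 28+2, 15+0) = 30
r[8] = max(2+30, 7+28, 12+19, …, 15+2, 17+0) = 35
r[9] = max(2+35, 7+30, 12+28, …, 17+2, 25+0) = 40
Maximum revenue is 40.
Now minimize piece count subject to staying optimal: for each k, pieces[k] = 1 + min over i with p[i]+r[k−i]=r[k] of pieces[k−i].
pieces[6] = 1
pieces[7] = 2
pieces[8] = 2
pieces[9] = 2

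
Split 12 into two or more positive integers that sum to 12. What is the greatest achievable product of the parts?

81

Define g[k] = max over 1≤i<k of i · max(k−i, g[k−i]); the inner max lets the remainder stay uncut if that's better.
Small cases: g[2]=1, g[3]=2, g[4]=4, g[5]=6, g[6]=9, g[7]=12.
g[8] = max(1*12, 2*9, 3*6, …, 6*2, 7*1) = 18
g[9] = max(1*18, 2*12, 3*9, …, 7*2, 8*1) = 27
g[10] = max(1*27, 2*18, 3*12, …, 8*2, 9*1) = 36
g[11] = max(1*36, 2*27, 3*18, …, 9*2, 10*1) = 54
g[12] = max(1*54, 2*36, 3*27, …, 10*2, 11*1) = 81
One optimal split: 3 + 3 + 3 + 3; product 3*3*3*3 = 81.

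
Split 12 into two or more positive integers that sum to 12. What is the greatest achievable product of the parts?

Define g[k] = max over 1≤i<k of i · max(k−i, g[k−i]); the inner max lets the remainder stay uncut if that's better.
Small cases: g[2]=1, g[3]=2, g[4]=4, g[5]=6.
g[6] = 3·max(3,2) = 3·3 = 9
g[7] = 2·max(5,6) = 2·6 = 12
g[8] = 2·max(6,9) = 2·9 = 18
g[9] = 3·max(6,9) = 3·9 = 27
g[10] = 2·max(8,18) = 2·18 = 36
g[11] = 2·max(9,27) = 2·27 = 54
g[12] = 3·max(9,27) = 3·27 = 81
One optimal split: 3 + 3 + 3 + 3; product 3·3·3·3 = 81.

81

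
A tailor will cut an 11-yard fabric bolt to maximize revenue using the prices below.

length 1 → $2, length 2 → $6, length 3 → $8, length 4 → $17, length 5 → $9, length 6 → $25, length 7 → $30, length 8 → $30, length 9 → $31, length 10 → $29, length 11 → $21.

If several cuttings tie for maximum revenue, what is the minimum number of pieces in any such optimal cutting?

Let r[k] be the best obtainable value from length k. For each k, try every first piece i and keep the best of price[i] + r[k−i].
r[1] = 2
r[2] = 6
r[3] = 8  (first piece 1, then r[2]=6)
r[4] = 17
r[5] = 19  (first piece 1, then r[4]=17)
r[6] = 25
r[7] = 30
r[8] = 34  (first piece 4, then r[4]=17)
r[9] = 36  (first piece 1, then r[8]=34)
r[10] = 42  (first piece 4, then r[6]=25)
r[11] = 47  (first piece 4, then r[7]=30)
Maximum revenue is $47.
Now minimize piece count subject to staying optimal: for each k, pieces[k] = 1 + min over i with p[i]+r[k−i]=r[k] of pieces[k−i].
pieces[8] = 2
pieces[9] = 2
pieces[10] = 2
pieces[11] = 2

2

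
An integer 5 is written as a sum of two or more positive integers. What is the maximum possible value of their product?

Let P[k] be the best product for length k (with at least one cut). For each first piece i, the rest contributes max(k−i, P[k−i]).
P[2] = 1×max(1,0) = 1×1 = 1
P[3] = 1×max(2,1) = 1×2 = 2
P[4] = 2×max(2,1) = 2×2 = 4
P[5] = 2×max(3,2) = 2×3 = 6
One optimal split: 3 + 2; product 3×2 = 6.

6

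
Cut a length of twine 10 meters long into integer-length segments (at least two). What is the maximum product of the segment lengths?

36

Let P[k] be the best product for length k (with at least one cut). For each first piece i, the rest contributes max(k−i, P[k−i]).
P[2] = 1×max(1,0) = 1×1 = 1
P[3] = max(1×2, 2×1) = 2
P[4] = max(1×3, 2×2, 3×1) = 4
P[5] = max(1×4, 2×3, 3×2, 4×1) = 6
P[6] = max(1×6, 2×4, 3×3, 4×2, 5×1) = 9
P[7] = max(1×9, 2×6, 3×4, 4×3, 5×2, 6×1) = 12
P[8] = max(1×12, 2×9, 3×6, …, 6×2, 7×1) = 18
P[9] = max(1×18, 2×12, 3×9, …, 7×2, 8×1) = 27
P[10] = max(1×27, 2×18, 3×12, …, 8×2, 9×1) = 36
One optimal split: 3 + 3 + 2 + 2; product 3×3×2×2 = 36.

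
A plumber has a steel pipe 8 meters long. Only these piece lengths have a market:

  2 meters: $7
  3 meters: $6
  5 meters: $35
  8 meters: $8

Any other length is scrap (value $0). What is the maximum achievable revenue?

42

Let r[k] be the best obtainable value from length k. For each k, try every first piece i and keep the best of price[i] + r[k−i].
r[1] = 0
r[2] = 7
r[3] = max(7+0, 6+0) = 7
r[4] = max(7+7, 6+0) = 14
r[5] = max(7+7, 6+7, 35+0) = 35
r[6] = max(7+14, 6+7, 35+0) = 35
r[7] = max(7+35, 6+14, 35+7) = 42
r[8] = max(7+35, 6+35, 35+7, 8+0) = 42
One optimal cutting: pieces 5 + 2 with 1 meter of scrap → $42.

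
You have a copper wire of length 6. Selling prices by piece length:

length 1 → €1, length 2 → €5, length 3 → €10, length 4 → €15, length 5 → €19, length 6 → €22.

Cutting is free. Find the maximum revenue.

Let R[k] be the best obtainable value from length k. For each k, try every first piece i and keep the best of price[i] + R[k−i].
R[1] = 1
R[2] = max(1+1, 5+0) = 5
R[3] = max(1+5, 5+1, 10+0) = 10
R[4] = max(1+10, 5+5, 10+1, 15+0) = 15
R[5] = max(1+15, 5+10, 10+5, 15+1, 19+0) = 19
R[6] = max(1+19, 5+15, 10+10, 15+5, 19+1, 22+0) = 22
Best is to sell the whole 6-meter piece uncut for €22.

22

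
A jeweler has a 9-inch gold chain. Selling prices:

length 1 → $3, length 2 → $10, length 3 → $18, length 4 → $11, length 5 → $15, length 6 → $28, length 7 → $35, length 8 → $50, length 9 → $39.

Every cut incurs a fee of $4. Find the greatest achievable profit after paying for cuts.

Consider every possible first cut. v[k] is the best of p[i]+v[k−i] over all sellable i≤k, charging 4 whenever i<k.
v[1] = 3
v[2] = max(3+3-4, 10+0) = 10
v[3] = max(3+10-4, 10+3-4, 18+0) = 18
v[4] = max(3+18-4, 10+10-4, 18+3-4, 11+0) = 17
v[5] = max(3+17-4, 10+18-4, 18+10-4, 11+3-4, 15+0) = 24
v[6] = max(3+24-4, 10+17-4, 18+18-4, 11+10-4, 15+3-4, 28+0) = 32
v[7] = max(3+32-4, 10+24-4, 18+17-4, …, 28+3-4, 35+0) = 35
v[8] = max(3+35-4, 10+32-4, 18+24-4, …, 35+3-4, 50+0) = 50
v[9] = max(3+50-4, 10+35-4, 18+32-4, …, 50+3-4, 39+0) = 49
One optimal plan: pieces 8 + 1 (1 cut) → $53 − $4 = $49.

49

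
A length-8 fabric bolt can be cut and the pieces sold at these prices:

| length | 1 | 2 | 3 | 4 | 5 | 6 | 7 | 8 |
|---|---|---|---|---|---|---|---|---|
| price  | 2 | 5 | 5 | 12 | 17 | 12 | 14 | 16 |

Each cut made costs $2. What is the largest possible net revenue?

22

Let v[k] be the best obtainable value from length k. For each k, try every first piece i and keep the best of price[i] + v[k−i] minus the 2 cut fee when i<k.
v[1] = 2
v[2] = max(2+2-2, 5+0) = 5
v[3] = max(2+5-2, 5+2-2, 5+0) = 5
v[4] = max(2+5-2, 5+5-2, 5+2-2, 12+0) = 12
v[5] = max(2+12-2, 5+5-2, 5+5-2, 12+2-2, 17+0) = 17
v[6] = max(2+17-2, 5+12-2, 5+5-2, 12+5-2, 17+2-2, 12+0) = 17
v[7] = max(2+17-2, 5+17-2, 5+12-2, …, 12+2-2, 14+0) = 20
v[8] = max(2+20-2, 5+17-2, 5+17-2, …, 14+2-2, 16+0) = 22
One optimal plan: pieces 4 + 4 (1 cut) → $24 − $2 = $22.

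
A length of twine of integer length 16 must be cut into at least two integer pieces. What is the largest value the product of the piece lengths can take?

Define f[k] = max over 1≤i<k of i · max(k−i, f[k−i]); the inner max lets the remainder stay uncut if that's better.
f[2] = 1·max(1,0) = 1·1 = 1
f[3] = max(1·2, 2·1) = 2
f[4] = max(1·3, 2·2, 3·1) = 4
f[5] = max(1·4, 2·3, 3·2, 4·1) = 6
f[6] = max(1·6, 2·4, 3·3, 4·2, 5·1) = 9
f[7] = max(1·9, 2·6, 3·4, 4·3, 5·2, 6·1) = 12
f[8] = max(1·12, 2·9, 3·6, …, 6·2, 7·1) = 18
f[9] = max(1·18, 2·12, 3·9, …, 7·2, 8·1) = 27
f[10] = max(1·27, 2·18, 3·12, …, 8·2, 9·1) = 36
f[11] = max(1·36, 2·27, 3·18, …, 9·2, 10·1) = 54
f[12] = max(1·54, 2·36, 3·27, …, 10·2, 11·1) = 81
f[13] = max(1·81, 2·54, 3·36, …, 11·2, 12·1) = 108
f[14] = max(1·108, 2·81, 3·54, …, 12·2, 13·1) = 162
f[15] = max(1·162, 2·108, 3·81, …, 13·2, 14·1) = 243
f[16] = max(1·243, 2·162, 3·108, …, 14·2, 15·1) = 324
One optimal split: 3 + 3 + 3 + 3 + 2 + 2; product 3·3·3·3·2·2 = 324.

324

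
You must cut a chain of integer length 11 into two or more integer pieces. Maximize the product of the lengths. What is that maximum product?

Let prod[k] be the best product for length k (with at least one cut). For each first piece i, the rest contributes max(k−i, prod[k−i]).
Small cases: prod[2]=1, prod[3]=2, prod[4]=4, prod[5]=6, prod[6]=9.
prod[7] = 2*max(5,6) = 2*6 = 12
prod[8] = 2*max(6,9) = 2*9 = 18
prod[9] = 3*max(6,9) = 3*9 = 27
prod[10] = 2*max(8,18) = 2*18 = 36
prod[11] = 2*max(9,27) = 2*27 = 54
One optimal split: 3 + 3 + 3 + 2; product 3*3*3*2 = 54.

54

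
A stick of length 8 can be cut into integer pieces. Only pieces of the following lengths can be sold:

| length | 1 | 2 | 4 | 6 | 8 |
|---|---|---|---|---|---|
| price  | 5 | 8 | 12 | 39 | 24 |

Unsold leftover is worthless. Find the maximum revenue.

Consider every possible first cut. f[k] is the best of p[i]+f[k−i] over all sellable i≤k.
f[1] = 5
f[2] = 10  (first piece 1, then f[1]=5)
f[3] = 15  (first piece 1, then f[2]=10)
f[4] = 20  (first piece 1, then f[3]=15)
f[5] = 25  (first piece 1, then f[4]=20)
f[6] = 39
f[7] = 44  (first piece 1, then f[6]=39)
f[8] = 49  (first piece 1, then f[7]=44)
One optimal cutting: 6 + 1 + 1 → 49.

49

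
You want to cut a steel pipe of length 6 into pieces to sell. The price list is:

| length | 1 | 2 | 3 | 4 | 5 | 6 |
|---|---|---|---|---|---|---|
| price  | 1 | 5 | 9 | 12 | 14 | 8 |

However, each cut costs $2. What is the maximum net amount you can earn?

16

Consider every possible first cut. net[k] is the best of p[i]+net[k−i] over all sellable i≤k, charging 2 whenever i<k.
net[1] = 1
net[2] = max(1+1-2, 5+0) = 5
net[3] = max(1+5-2, 5+1-2, 9+0) = 9
net[4] = max(1+9-2, 5+5-2, 9+1-2, 12+0) = 12
net[5] = max(1+12-2, 5+9-2, 9+5-2, 12+1-2, 14+0) = 14
net[6] = max(1+14-2, 5+12-2, 9+9-2, 12+5-2, 14+1-2, 8+0) = 16
One optimal plan: pieces 3 + 3 (1 cut) → $18 − $2 = $16.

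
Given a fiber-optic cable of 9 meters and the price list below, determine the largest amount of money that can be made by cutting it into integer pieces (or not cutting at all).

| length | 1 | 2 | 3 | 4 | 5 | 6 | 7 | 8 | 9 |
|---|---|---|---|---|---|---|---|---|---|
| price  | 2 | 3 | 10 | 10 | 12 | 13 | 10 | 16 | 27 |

30

Build v[k] bottom-up: v[k] = max over allowed piece i of (p[i] + v[k−i]).
v[1] = 2
v[2] = 4  (first piece 1, then v[1]=2)
v[3] = 10
v[4] = 12  (first piece 1, then v[3]=10)
v[5] = 14  (first piece 1, then v[4]=12)
v[6] = 20  (first piece 3, then v[3]=10)
v[7] = 22  (first piece 1, then v[6]=20)
v[8] = 24  (first piece 1, then v[7]=22)
v[9] = 30  (first piece 3, then v[6]=20)
One optimal cutting: 3 + 3 + 3 → $10 + $10 + $10 = $30.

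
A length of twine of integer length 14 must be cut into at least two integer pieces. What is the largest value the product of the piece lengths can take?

Define prod[k] = max over 1≤i<k of i · max(k−i, prod[k−i]); the inner max lets the remainder stay uncut if that's better.
prod[2] = 1·max(1,0) = 1·1 = 1
prod[3] = max(1·2, 2·1) = 2
prod[4] = max(1·3, 2·2, 3·1) = 4
prod[5] = max(1·4, 2·3, 3·2, 4·1) = 6
prod[6] = max(1·6, 2·4, 3·3, 4·2, 5·1) = 9
prod[7] = max(1·9, 2·6, 3·4, 4·3, 5·2, 6·1) = 12
prod[8] = max(1·12, 2·9, 3·6, …, 6·2, 7·1) = 18
prod[9] = max(1·18, 2·12, 3·9, …, 7·2, 8·1) = 27
prod[10] = max(1·27, 2·18, 3·12, …, 8·2, 9·1) = 36
prod[11] = max(1·36, 2·27, 3·18, …, 9·2, 10·1) = 54
prod[12] = max(1·54, 2·36, 3·27, …, 10·2, 11·1) = 81
prod[13] = max(1·81, 2·54, 3·36, …, 11·2, 12·1) = 108
prod[14] = max(1·108, 2·81, 3·54, …, 12·2, 13·1) = 162
One optimal split: 3 + 3 + 3 + 3 + 2; product 3·3·3·3·2 = 162.

162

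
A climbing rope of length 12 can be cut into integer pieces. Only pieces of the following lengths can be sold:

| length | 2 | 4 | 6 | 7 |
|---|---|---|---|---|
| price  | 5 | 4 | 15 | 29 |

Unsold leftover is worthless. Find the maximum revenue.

Consider every possible first cut. best[k] is the best of p[i]+best[k−i] over all sellable i≤k.
best[1] = 0
best[2] = 5
best[3] = 5
best[4] = max(5+5, 4+0) = 10
best[5] = max(5+5, 4+0) = 10
best[6] = max(5+10, 4+5, 15+0) = 15
best[7] = max(5+10, 4+5, 15+0, 29+0) = 29
best[8] = max(5+15, 4+10, 15+5, 29+0) = 29
best[9] = max(5+29, 4+10, 15+5, 29+5) = 34
best[10] = max(5+29, 4+15, 15+10, 29+5) = 34
best[11] = max(5+34, 4+29, 15+10, 29+10) = 39
best[12] = max(5+34, 4+29, 15+15, 29+10) = 39
One optimal cutting: pieces 7 + 2 + 2 with 1 meter of scrap → €39.

39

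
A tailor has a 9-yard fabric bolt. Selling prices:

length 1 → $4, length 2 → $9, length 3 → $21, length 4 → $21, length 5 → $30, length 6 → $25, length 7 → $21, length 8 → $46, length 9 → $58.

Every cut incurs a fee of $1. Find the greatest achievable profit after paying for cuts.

61

Build net[k] bottom-up: net[k] = max over allowed piece i of (p[i] + net[k−i]) − 1 per cut.
net[1] = 4
net[2] = max(4+4-1, 9+0) = 9
net[3] = max(4+9-1, 9+4-1, 21+0) = 21
net[4] = max(4+21-1, 9+9-1, 21+4-1, 21+0) = 24
net[5] = max(4+24-1, 9+21-1, 21+9-1, 21+4-1, 30+0) = 30
net[6] = max(4+30-1, 9+24-1, 21+21-1, 21+9-1, 30+4-1, 25+0) = 41
net[7] = max(4+41-1, 9+30-1, 21+24-1, …, 25+4-1, 21+0) = 44
net[8] = max(4+44-1, 9+41-1, 21+30-1, …, 21+4-1, 46+0) = 50
net[9] = max(4+50-1, 9+44-1, 21+41-1, …, 46+4-1, 58+0) = 61
One optimal plan: pieces 3 + 3 + 3 (2 cuts) → $63 − $2 = $61.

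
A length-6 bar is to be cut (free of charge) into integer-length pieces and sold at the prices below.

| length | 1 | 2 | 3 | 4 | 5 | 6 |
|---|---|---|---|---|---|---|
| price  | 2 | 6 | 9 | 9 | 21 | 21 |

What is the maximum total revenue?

23

Let best[k] be the best obtainable value from length k. For each k, try every first piece i and keep the best of price[i] + best[k−i].
best[1] = 2
best[2] = max(2+2, 6+0) = 6
best[3] = max(2+6, 6+2, 9+0) = 9
best[4] = max(2+9, 6+6, 9+2, 9+0) = 12
best[5] = max(2+12, 6+9, 9+6, 9+2, 21+0) = 21
best[6] = max(2+21, 6+12, 9+9, 9+6, 21+2, 21+0) = 23
One optimal cutting: 5 + 1 → 21 + 2 = 23.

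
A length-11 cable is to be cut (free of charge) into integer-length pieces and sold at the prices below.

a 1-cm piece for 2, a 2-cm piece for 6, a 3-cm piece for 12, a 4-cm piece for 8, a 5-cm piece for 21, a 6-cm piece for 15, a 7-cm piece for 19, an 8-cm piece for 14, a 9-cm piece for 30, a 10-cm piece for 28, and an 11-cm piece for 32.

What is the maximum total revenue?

Build best[k] bottom-up: best[k] = max over allowed piece i of (p[i] + best[k−i]).
best[1] = 2
best[2] = max(2+2, 6+0) = 6
best[3] = max(2+6, 6+2, 12+0) = 12
best[4] = max(2+12, 6+6, 12+2, 8+0) = 14
best[5] = max(2+14, 6+12, 12+6, 8+2, 21+0) = 21
best[6] = max(2+21, 6+14, 12+12, 8+6, 21+2, 15+0) = 24
best[7] = max(2+24, 6+21, 12+14, …, 15+2, 19+0) = 27
best[8] = max(2+27, 6+24, 12+21, …, 19+2, 14+0) = 33
best[9] = max(2+33, 6+27, 12+24, …, 14+2, 30+0) = 36
best[10] = max(2+36, 6+33, 12+27, …, 30+2, 28+0) = 42
best[11] = max(2+42, 6+36, 12+33, …, 28+2, 32+0) = 45
One optimal cutting: 5 + 3 + 3 → 21 + 12 + 12 = 45.

45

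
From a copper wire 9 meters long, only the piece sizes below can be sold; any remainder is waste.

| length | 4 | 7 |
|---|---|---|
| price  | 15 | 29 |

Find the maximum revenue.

30

Build f[k] bottom-up: f[k] = max over allowed piece i of (p[i] + f[k−i]).
f[1] = 0
f[2] = 0
f[3] = 0
f[4] = 15
f[5] = 15
f[6] = 15
f[7] = 29
f[8] = 30  (first piece 4, then f[4]=15)
f[9] = 30
One optimal cutting: pieces 4 + 4 with 1 meter of scrap → €30.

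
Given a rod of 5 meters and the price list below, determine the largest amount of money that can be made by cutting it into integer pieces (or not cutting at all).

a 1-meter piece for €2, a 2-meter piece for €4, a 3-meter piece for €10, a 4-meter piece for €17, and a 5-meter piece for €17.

19

Let best[k] be the best obtainable value from length k. For each k, try every first piece i and keep the best of price[i] + best[k−i].
best[1] = 2
best[2] = 4  (first piece 1, then best[1]=2)
best[3] = 10
best[4] = 17
best[5] = 19  (first piece 1, then best[4]=17)
One optimal cutting: 4 + 1 → €17 + €2 = €19.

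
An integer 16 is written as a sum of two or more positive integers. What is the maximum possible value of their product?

Define f[k] = max over 1≤i<k of i · max(k−i, f[k−i]); the inner max lets the remainder stay uncut if that's better.
f[2] = 1·max(1,0) = 1·1 = 1
f[3] = 1·max(2,1) = 1·2 = 2
f[4] = 2·max(2,1) = 2·2 = 4
f[5] = 2·max(3,2) = 2·3 = 6
f[6] = 3·max(3,2) = 3·3 = 9
f[7] = 2·max(5,6) = 2·6 = 12
f[8] = 2·max(6,9) = 2·9 = 18
f[9] = 3·max(6,9) = 3·9 = 27
f[10] = 2·max(8,18) = 2·18 = 36
f[11] = 2·max(9,27) = 2·27 = 54
f[12] = 3·max(9,27) = 3·27 = 81
f[13] = 2·max(11,54) = 2·54 = 108
f[14] = 2·max(12,81) = 2·81 = 162
f[15] = 3·max(12,81) = 3·81 = 243
f[16] = 2·max(14,162) = 2·162 = 324
One optimal split: 3 + 3 + 3 + 3 + 2 + 2; product 3·3·3·3·2·2 = 324.

324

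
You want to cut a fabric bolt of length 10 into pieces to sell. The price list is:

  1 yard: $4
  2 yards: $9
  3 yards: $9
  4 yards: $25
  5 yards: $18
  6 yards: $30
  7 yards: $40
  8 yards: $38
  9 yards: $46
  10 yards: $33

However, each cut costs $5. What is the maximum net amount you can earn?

Let v[k] be the best obtainable value from length k. For each k, try every first piece i and keep the best of price[i] + v[k−i] minus the 5 cut fee when i<k.
v[1] = 4
v[2] = 9
v[3] = 9
v[4] = 25
v[5] = 24  (first piece 1, then v[4]=25)
v[6] = 30
v[7] = 40
v[8] = 45  (first piece 4, then v[4]=25)
v[9] = 46
v[10] = 50  (first piece 4, then v[6]=30)
One optimal plan: pieces 6 + 4 (1 cut) → $55 − $5 = $50.

50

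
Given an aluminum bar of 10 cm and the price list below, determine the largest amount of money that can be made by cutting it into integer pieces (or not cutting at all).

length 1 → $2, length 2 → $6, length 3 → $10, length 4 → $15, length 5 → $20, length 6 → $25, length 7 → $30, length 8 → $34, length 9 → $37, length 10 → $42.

42

Let best[k] be the best obtainable value from length k. For each k, try every first piece i and keep the best of price[i] + best[k−i].
best[1] = 2
best[2] = max(2+2, 6+0) = 6
best[3] = max(2+6, 6+2, 10+0) = 10
best[4] = max(2+10, 6+6, 10+2, 15+0) = 15
best[5] = max(2+15, 6+10, 10+6, 15+2, 20+0) = 20
best[6] = max(2+20, 6+15, 10+10, 15+6, 20+2, 25+0) = 25
best[7] = max(2+25, 6+20, 10+15, …, 25+2, 30+0) = 30
best[8] = max(2+30, 6+25, 10+20, …, 30+2, 34+0) = 34
best[9] = max(2+34, 6+30, 10+25, …, 34+2, 37+0) = 37
best[10] = max(2+37, 6+34, 10+30, …, 37+2, 42+0) = 42
Best is to sell the whole 10-cm piece uncut for $42.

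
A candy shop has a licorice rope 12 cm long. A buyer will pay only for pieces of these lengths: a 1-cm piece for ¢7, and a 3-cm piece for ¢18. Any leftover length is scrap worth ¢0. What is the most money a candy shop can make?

84

Build best[k] bottom-up: best[k] = max over allowed piece i of (p[i] + best[k−i]).
best[1] = 7
best[2] = 14  (first piece 1, then best[1]=7)
best[3] = 21  (first piece 1, then best[2]=14)
best[4] = 28  (first piece 1, then best[3]=21)
best[5] = 35  (first piece 1, then best[4]=28)
best[6] = 42  (first piece 1, then best[5]=35)
best[7] = 49  (first piece 1, then best[6]=42)
best[8] = 56  (first piece 1, then best[7]=49)
best[9] = 63  (first piece 1, then best[8]=56)
best[10] = 70  (first piece 1, then best[9]=63)
best[11] = 77  (first piece 1, then best[10]=70)
best[12] = 84  (first piece 1, then best[11]=77)
One optimal cutting: 1 + 1 + 1 + 1 + 1 + 1 + 1 + 1 + 1 + 1 + 1 + 1 → ¢84.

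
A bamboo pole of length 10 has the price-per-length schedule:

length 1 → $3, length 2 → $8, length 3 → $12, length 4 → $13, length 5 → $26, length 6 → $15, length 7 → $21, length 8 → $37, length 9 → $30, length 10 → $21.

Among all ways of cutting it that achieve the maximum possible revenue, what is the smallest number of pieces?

Let r[k] be the best obtainable value from length k. For each k, try every first piece i and keep the best of price[i] + r[k−i].
r[1] = 3
r[2] = 8
r[3] = 12
r[4] = 16  (first piece 2, then r[2]=8)
r[5] = 26
r[6] = 29  (first piece 1, then r[5]=26)
r[7] = 34  (first piece 2, then r[5]=26)
r[8] = 38  (first piece 3, then r[5]=26)
r[9] = 42  (first piece 2, then r[7]=34)
r[10] = 52  (first piece 5, then r[5]=26)
Maximum revenue is $52.
Now minimize piece count subject to staying optimal: for each k, pieces[k] = 1 + min over i with p[i]+r[k−i]=r[k] of pieces[k−i].
pieces[7] = 2
pieces[8] = 2
pieces[9] = 3
pieces[10] = 2

2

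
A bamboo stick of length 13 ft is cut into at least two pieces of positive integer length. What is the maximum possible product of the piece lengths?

Define prod[k] = max over 1≤i<k of i · max(k−i, prod[k−i]); the inner max lets the remainder stay uncut if that's better.
prod[2] = 1*max(1,0) = 1*1 = 1
prod[3] = max(1*2, 2*1) = 2
prod[4] = max(1*3, 2*2, 3*1) = 4
prod[5] = max(1*4, 2*3, 3*2, 4*1) = 6
prod[6] = max(1*6, 2*4, 3*3, 4*2, 5*1) = 9
prod[7] = max(1*9, 2*6, 3*4, 4*3, 5*2, 6*1) = 12
prod[8] = max(1*12, 2*9, 3*6, …, 6*2, 7*1) = 18
prod[9] = max(1*18, 2*12, 3*9, …, 7*2, 8*1) = 27
prod[10] = max(1*27, 2*18, 3*12, …, 8*2, 9*1) = 36
prod[11] = max(1*36, 2*27, 3*18, …, 9*2, 10*1) = 54
prod[12] = max(1*54, 2*36, 3*27, …, 10*2, 11*1) = 81
prod[13] = max(1*81, 2*54, 3*36, …, 11*2, 12*1) = 108
One optimal split: 3 + 3 + 3 + 2 + 2; product 3*3*3*2*2 = 108.

108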